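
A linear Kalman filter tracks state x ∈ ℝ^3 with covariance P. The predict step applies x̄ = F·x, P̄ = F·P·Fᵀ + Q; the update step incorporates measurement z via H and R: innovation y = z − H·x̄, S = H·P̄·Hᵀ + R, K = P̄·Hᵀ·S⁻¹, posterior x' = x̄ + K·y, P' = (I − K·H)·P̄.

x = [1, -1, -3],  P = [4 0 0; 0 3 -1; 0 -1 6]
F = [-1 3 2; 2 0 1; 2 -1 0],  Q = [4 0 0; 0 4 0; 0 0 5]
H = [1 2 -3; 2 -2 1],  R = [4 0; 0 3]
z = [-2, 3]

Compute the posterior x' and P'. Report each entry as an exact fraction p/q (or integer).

x̄ = F·x = [-10, -1, 3]
P̄ = F·P·Fᵀ + Q = [47 1 -15; 1 26 17; -15 17 24]
y = z − H·x̄ = [19, 18]
S = H·P̄·Hᵀ + R = [261 131; 131 183]
K = P̄·Hᵀ·S⁻¹ = [7115/30602 7783/30602; 4689/30602 -8875/30602; -343/2354 -269/2354]
x' = x̄ + K·y = [-30741/30602, -101261/30602, -4297/2354]
P' = (I − K·H)·P̄ = [170193/30602 273211/30602 17645/2354; 273211/30602 493399/30602 31827/2354; 17645/2354 31827/2354 27557/2354]

x' = [-30741/30602, -101261/30602, -4297/2354]
P' = [170193/30602 273211/30602 17645/2354; 273211/30602 493399/30602 31827/2354; 17645/2354 31827/2354 27557/2354]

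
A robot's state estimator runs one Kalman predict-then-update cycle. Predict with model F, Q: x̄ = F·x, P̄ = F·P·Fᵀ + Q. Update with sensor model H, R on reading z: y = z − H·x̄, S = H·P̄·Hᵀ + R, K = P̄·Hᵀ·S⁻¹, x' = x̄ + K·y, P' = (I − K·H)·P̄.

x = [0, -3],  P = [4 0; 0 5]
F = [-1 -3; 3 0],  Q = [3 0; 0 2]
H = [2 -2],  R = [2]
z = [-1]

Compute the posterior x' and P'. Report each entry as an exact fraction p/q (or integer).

x' = [845/229, 950/229]
P' = [3716/229 3652/229; 3652/229 3702/229]

x̄ = F·x = [9, 0]
P̄ = F·P·Fᵀ + Q = [52 -12; -12 38]
y = z − H·x̄ = [-19]
S = H·P̄·Hᵀ + R = [458]
K = P̄·Hᵀ·S⁻¹ = [64/229; -50/229]
x' = x̄ + K·y = [845/229, 950/229]
P' = (I − K·H)·P̄ = [3716/229 3652/229; 3652/229 3702/229]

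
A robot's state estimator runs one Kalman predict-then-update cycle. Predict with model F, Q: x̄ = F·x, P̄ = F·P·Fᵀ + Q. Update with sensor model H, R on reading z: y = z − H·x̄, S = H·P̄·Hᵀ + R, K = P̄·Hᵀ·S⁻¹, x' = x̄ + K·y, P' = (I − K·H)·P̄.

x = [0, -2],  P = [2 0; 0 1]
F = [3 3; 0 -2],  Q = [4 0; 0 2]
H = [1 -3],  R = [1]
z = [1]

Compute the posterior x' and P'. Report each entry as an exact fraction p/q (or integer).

x' = [199/122, 16/61]
P' = [1381/122 222/61; 222/61 78/61]

x̄ = F·x = [-6, 4]
P̄ = F·P·Fᵀ + Q = [31 -6; -6 6]
y = z − H·x̄ = [19]
S = H·P̄·Hᵀ + R = [122]
K = P̄·Hᵀ·S⁻¹ = [49/122; -12/61]
x' = x̄ + K·y = [199/122, 16/61]
P' = (I − K·H)·P̄ = [1381/122 222/61; 222/61 78/61]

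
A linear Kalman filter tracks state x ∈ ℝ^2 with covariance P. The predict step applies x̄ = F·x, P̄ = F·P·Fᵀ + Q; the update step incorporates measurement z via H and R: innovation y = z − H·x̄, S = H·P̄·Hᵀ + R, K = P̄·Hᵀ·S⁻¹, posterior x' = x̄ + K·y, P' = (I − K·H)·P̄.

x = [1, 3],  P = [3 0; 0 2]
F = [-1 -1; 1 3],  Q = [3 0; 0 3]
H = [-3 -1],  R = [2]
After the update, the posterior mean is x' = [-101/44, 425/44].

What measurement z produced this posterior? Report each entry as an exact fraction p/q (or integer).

z = [-3]

x̄ = F·x = [-4, 10]
P̄ = F·P·Fᵀ + Q = [8 -9; -9 24]
S = H·P̄·Hᵀ + R = [44]
K = P̄·Hᵀ·S⁻¹ = [-15/44; 3/44]
x' − x̄ = [75/44, -15/44] = K·y
y = (KᵀK)⁻¹·Kᵀ·(x' − x̄) = [-5]
z = y + H·x̄ = [-5] + [2] = [-3]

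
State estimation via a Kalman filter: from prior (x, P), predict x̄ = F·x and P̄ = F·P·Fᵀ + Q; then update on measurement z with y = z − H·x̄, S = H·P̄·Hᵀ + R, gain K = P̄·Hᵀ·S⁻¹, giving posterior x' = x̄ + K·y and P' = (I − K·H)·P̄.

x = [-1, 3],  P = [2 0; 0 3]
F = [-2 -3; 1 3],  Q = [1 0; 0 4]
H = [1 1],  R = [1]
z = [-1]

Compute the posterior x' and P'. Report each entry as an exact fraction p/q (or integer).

x̄ = F·x = [-7, 8]
P̄ = F·P·Fᵀ + Q = [36 -31; -31 33]
y = z − H·x̄ = [-2]
S = H·P̄·Hᵀ + R = [8]
K = P̄·Hᵀ·S⁻¹ = [5/8; 1/4]
x' = x̄ + K·y = [-33/4, 15/2]
P' = (I − K·H)·P̄ = [263/8 -129/4; -129/4 65/2]

x' = [-33/4, 15/2]
P' = [263/8 -129/4; -129/4 65/2]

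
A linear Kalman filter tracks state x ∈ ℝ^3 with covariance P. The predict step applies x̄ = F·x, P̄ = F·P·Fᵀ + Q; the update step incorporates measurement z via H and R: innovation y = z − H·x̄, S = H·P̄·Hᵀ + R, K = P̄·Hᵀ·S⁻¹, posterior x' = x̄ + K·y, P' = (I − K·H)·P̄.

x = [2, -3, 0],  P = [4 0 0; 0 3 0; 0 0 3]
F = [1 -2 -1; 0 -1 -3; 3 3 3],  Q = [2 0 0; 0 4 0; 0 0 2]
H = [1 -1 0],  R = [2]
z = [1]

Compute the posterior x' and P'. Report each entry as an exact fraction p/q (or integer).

x̄ = F·x = [8, 3, -3]
P̄ = F·P·Fᵀ + Q = [21 15 -15; 15 34 -36; -15 -36 92]
y = z − H·x̄ = [-4]
S = H·P̄·Hᵀ + R = [27]
K = P̄·Hᵀ·S⁻¹ = [2/9; -19/27; 7/9]
x' = x̄ + K·y = [64/9, 157/27, -55/9]
P' = (I − K·H)·P̄ = [59/3 173/9 -59/3; 173/9 557/27 -191/9; -59/3 -191/9 227/3]

x' = [64/9, 157/27, -55/9]
P' = [59/3 173/9 -59/3; 173/9 557/27 -191/9; -59/3 -191/9 227/3]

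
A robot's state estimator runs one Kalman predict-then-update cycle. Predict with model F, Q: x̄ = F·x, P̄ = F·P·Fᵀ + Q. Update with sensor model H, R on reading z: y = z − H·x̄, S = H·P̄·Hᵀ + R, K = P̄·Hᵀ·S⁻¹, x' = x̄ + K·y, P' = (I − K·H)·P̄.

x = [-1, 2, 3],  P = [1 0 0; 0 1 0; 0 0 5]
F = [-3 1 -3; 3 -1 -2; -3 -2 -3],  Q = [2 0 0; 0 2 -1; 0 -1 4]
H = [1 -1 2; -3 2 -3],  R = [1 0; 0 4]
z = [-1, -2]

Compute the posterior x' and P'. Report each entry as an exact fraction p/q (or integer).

x̄ = F·x = [-4, -11, -10]
P̄ = F·P·Fᵀ + Q = [57 20 52; 20 32 22; 52 22 62]
y = z − H·x̄ = [12, -22]
S = H·P̄·Hᵀ + R = [418 -821; -821 1635]
K = P̄·Hᵀ·S⁻¹ = [-5092/9389 -4205/9389; 1418/9389 356/9389; 7132/9389 1870/9389]
x' = x̄ + K·y = [-150/229, -2295/229, -1206/229]
P' = (I − K·H)·P̄ = [46310/9389 90014/9389 19306/9389; 90014/9389 277144/9389 94274/9389; 19306/9389 94274/9389 41050/9389]

x' = [-150/229, -2295/229, -1206/229]
P' = [46310/9389 90014/9389 19306/9389; 90014/9389 277144/9389 94274/9389; 19306/9389 94274/9389 41050/9389]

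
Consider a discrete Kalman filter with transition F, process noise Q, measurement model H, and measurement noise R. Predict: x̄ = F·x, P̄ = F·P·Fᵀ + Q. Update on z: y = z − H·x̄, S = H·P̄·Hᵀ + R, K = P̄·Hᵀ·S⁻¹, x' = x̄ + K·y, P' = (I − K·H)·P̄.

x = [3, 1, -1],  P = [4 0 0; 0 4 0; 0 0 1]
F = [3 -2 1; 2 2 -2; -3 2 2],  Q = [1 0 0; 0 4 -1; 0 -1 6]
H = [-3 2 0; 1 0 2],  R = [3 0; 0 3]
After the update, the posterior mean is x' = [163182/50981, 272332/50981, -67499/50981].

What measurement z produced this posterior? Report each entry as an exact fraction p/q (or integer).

z = [1, 1]

x̄ = F·x = [6, 10, -9]
P̄ = F·P·Fᵀ + Q = [54 6 -50; 6 40 -13; -50 -13 62]
S = H·P̄·Hᵀ + R = [577 98; 98 105]
K = P̄·Hᵀ·S⁻¹ = [-1606/7283 -11842/50981; 1210/7283 -17616/50981; 824/7283 30546/50981]
x' − x̄ = [-142704/50981, -237478/50981, 391330/50981] = K·y
y = (KᵀK)⁻¹·Kᵀ·(x' − x̄) = [-1, 13]
z = y + H·x̄ = [-1, 13] + [2, -12] = [1, 1]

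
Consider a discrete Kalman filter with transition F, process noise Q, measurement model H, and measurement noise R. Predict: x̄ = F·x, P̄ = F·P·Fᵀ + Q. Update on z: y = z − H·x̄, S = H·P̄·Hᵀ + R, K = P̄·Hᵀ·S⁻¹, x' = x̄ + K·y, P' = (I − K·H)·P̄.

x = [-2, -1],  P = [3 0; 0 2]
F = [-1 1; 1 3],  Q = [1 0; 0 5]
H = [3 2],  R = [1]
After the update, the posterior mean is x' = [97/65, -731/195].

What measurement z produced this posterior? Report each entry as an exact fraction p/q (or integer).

x̄ = F·x = [1, -5]
P̄ = F·P·Fᵀ + Q = [6 3; 3 26]
S = H·P̄·Hᵀ + R = [195]
K = P̄·Hᵀ·S⁻¹ = [8/65; 61/195]
x' − x̄ = [32/65, 244/195] = K·y
y = (KᵀK)⁻¹·Kᵀ·(x' − x̄) = [4]
z = y + H·x̄ = [4] + [-7] = [-3]

z = [-3]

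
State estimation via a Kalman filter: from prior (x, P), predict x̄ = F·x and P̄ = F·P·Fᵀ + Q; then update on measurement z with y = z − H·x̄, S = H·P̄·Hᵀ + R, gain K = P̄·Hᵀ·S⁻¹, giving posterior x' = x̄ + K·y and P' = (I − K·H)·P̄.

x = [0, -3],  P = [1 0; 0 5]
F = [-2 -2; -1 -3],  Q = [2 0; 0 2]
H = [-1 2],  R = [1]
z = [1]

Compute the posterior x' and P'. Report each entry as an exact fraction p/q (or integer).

x̄ = F·x = [6, 9]
P̄ = F·P·Fᵀ + Q = [26 32; 32 48]
y = z − H·x̄ = [-11]
S = H·P̄·Hᵀ + R = [91]
K = P̄·Hᵀ·S⁻¹ = [38/91; 64/91]
x' = x̄ + K·y = [128/91, 115/91]
P' = (I − K·H)·P̄ = [922/91 480/91; 480/91 272/91]

x' = [128/91, 115/91]
P' = [922/91 480/91; 480/91 272/91]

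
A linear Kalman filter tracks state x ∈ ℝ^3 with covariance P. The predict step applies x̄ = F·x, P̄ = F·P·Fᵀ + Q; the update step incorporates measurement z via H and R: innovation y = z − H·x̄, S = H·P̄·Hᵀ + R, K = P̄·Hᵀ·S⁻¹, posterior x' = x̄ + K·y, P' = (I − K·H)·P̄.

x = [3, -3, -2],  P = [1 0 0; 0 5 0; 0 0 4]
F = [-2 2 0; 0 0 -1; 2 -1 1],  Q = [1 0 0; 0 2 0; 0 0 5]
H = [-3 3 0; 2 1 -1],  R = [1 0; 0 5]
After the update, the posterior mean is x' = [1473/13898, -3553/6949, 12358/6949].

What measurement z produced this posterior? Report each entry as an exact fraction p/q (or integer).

z = [-2, -2]

x̄ = F·x = [-12, 2, 7]
P̄ = F·P·Fᵀ + Q = [25 0 -14; 0 6 -4; -14 -4 18]
S = H·P̄·Hᵀ + R = [280 -162; -162 193]
K = P̄·Hᵀ·S⁻¹ = [-4107/27796 2885/13898; 2547/13898 1429/6949; -1155/13898 -2285/6949]
x' − x̄ = [168249/13898, -17451/6949, -36285/6949] = K·y
y = (KᵀK)⁻¹·Kᵀ·(x' − x̄) = [-44, 27]
z = y + H·x̄ = [-44, 27] + [42, -29] = [-2, -2]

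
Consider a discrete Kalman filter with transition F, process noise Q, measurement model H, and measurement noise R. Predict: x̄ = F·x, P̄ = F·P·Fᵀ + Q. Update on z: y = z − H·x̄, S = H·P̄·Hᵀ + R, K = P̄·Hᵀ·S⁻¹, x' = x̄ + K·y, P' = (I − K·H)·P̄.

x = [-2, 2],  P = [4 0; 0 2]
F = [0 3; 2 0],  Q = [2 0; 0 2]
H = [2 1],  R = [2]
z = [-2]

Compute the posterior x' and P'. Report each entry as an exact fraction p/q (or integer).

x̄ = F·x = [6, -4]
P̄ = F·P·Fᵀ + Q = [20 0; 0 18]
y = z − H·x̄ = [-10]
S = H·P̄·Hᵀ + R = [100]
K = P̄·Hᵀ·S⁻¹ = [2/5; 9/50]
x' = x̄ + K·y = [2, -29/5]
P' = (I − K·H)·P̄ = [4 -36/5; -36/5 369/25]

x' = [2, -29/5]
P' = [4 -36/5; -36/5 369/25]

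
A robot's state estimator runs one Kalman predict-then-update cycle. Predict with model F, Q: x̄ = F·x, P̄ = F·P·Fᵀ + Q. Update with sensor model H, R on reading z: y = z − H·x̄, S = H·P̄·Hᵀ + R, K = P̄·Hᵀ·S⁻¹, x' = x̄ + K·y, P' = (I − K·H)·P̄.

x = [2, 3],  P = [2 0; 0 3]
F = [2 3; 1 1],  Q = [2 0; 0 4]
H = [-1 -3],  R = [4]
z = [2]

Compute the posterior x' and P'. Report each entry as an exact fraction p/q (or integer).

x' = [8/5, -1]
P' = [203/25 -11/5; -11/5 1]

x̄ = F·x = [13, 5]
P̄ = F·P·Fᵀ + Q = [37 13; 13 9]
y = z − H·x̄ = [30]
S = H·P̄·Hᵀ + R = [200]
K = P̄·Hᵀ·S⁻¹ = [-19/50; -1/5]
x' = x̄ + K·y = [8/5, -1]
P' = (I − K·H)·P̄ = [203/25 -11/5; -11/5 1]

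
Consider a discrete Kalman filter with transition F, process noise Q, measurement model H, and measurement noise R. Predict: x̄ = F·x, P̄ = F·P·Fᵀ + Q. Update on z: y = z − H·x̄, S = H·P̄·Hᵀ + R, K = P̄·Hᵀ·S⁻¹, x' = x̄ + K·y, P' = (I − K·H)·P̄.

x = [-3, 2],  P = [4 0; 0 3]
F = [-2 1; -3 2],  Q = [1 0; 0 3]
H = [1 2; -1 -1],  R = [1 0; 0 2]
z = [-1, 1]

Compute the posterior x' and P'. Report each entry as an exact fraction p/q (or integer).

x̄ = F·x = [8, 13]
P̄ = F·P·Fᵀ + Q = [20 30; 30 51]
y = z − H·x̄ = [-35, 22]
S = H·P̄·Hᵀ + R = [345 -212; -212 133]
K = P̄·Hᵀ·S⁻¹ = [40/941 -290/941; 384/941 39/941]
x' = x̄ + K·y = [-252/941, -349/941]
P' = (I − K·H)·P̄ = [1120/941 -540/941; -540/941 462/941]

x' = [-252/941, -349/941]
P' = [1120/941 -540/941; -540/941 462/941]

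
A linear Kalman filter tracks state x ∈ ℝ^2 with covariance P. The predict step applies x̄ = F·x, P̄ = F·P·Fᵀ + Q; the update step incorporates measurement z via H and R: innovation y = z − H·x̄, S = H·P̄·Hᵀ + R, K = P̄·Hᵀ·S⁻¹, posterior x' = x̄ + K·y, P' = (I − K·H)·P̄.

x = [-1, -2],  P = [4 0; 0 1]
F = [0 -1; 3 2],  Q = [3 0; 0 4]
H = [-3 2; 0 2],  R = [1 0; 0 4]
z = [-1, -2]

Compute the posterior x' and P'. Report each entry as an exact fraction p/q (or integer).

x̄ = F·x = [2, -7]
P̄ = F·P·Fᵀ + Q = [4 -2; -2 44]
y = z − H·x̄ = [19, 12]
S = H·P̄·Hᵀ + R = [237 188; 188 180]
K = P̄·Hᵀ·S⁻¹ = [-532/1829 515/1829; 94/1829 796/1829]
x' = x̄ + K·y = [-270/1829, -1465/1829]
P' = (I − K·H)·P̄ = [864/1829 1030/1829; 1030/1829 1592/1829]

x' = [-270/1829, -1465/1829]
P' = [864/1829 1030/1829; 1030/1829 1592/1829]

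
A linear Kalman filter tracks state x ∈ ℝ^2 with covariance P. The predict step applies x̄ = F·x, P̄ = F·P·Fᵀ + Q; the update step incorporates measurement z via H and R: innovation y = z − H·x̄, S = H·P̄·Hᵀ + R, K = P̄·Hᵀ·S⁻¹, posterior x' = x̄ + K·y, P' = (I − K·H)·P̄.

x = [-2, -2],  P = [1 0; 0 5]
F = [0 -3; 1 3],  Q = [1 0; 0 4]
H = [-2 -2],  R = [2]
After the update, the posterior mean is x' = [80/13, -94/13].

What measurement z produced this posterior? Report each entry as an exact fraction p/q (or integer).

z = [2]

x̄ = F·x = [6, -8]
P̄ = F·P·Fᵀ + Q = [46 -45; -45 50]
S = H·P̄·Hᵀ + R = [26]
K = P̄·Hᵀ·S⁻¹ = [-1/13; -5/13]
x' − x̄ = [2/13, 10/13] = K·y
y = (KᵀK)⁻¹·Kᵀ·(x' − x̄) = [-2]
z = y + H·x̄ = [-2] + [4] = [2]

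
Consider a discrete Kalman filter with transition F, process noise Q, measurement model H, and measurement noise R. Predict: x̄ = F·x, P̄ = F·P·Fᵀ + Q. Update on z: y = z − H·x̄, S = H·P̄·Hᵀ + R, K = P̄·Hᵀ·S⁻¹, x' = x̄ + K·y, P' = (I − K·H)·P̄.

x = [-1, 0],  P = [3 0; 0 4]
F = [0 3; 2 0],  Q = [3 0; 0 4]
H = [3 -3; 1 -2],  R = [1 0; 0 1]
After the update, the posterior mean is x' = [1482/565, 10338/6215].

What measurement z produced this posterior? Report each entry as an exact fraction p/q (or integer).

z = [3, -1]

x̄ = F·x = [0, -2]
P̄ = F·P·Fᵀ + Q = [39 0; 0 16]
S = H·P̄·Hᵀ + R = [496 213; 213 104]
K = P̄·Hᵀ·S⁻¹ = [351/565 -507/565; 1824/6215 -5648/6215]
x' − x̄ = [1482/565, 22768/6215] = K·y
y = (KᵀK)⁻¹·Kᵀ·(x' − x̄) = [-3, -5]
z = y + H·x̄ = [-3, -5] + [6, 4] = [3, -1]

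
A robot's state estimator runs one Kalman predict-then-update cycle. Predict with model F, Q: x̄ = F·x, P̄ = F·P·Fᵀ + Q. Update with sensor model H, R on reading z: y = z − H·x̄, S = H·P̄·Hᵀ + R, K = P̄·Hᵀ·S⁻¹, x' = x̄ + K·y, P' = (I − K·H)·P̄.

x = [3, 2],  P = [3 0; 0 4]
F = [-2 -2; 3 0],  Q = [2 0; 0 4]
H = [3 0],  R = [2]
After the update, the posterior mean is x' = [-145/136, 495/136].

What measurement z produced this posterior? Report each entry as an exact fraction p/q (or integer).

x̄ = F·x = [-10, 9]
P̄ = F·P·Fᵀ + Q = [30 -18; -18 31]
S = H·P̄·Hᵀ + R = [272]
K = P̄·Hᵀ·S⁻¹ = [45/136; -27/136]
x' − x̄ = [1215/136, -729/136] = K·y
y = (KᵀK)⁻¹·Kᵀ·(x' − x̄) = [27]
z = y + H·x̄ = [27] + [-30] = [-3]

z = [-3]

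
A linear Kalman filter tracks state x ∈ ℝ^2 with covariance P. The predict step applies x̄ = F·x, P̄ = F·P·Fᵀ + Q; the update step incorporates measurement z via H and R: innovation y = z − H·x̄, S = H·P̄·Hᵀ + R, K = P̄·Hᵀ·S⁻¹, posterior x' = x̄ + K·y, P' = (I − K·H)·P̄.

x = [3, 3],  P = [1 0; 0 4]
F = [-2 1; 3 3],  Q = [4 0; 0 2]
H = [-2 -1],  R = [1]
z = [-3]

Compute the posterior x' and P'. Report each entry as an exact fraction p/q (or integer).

x' = [-21/4, 543/40]
P' = [9/2 -35/4; -35/4 2159/120]

x̄ = F·x = [-3, 18]
P̄ = F·P·Fᵀ + Q = [12 6; 6 47]
y = z − H·x̄ = [9]
S = H·P̄·Hᵀ + R = [120]
K = P̄·Hᵀ·S⁻¹ = [-1/4; -59/120]
x' = x̄ + K·y = [-21/4, 543/40]
P' = (I − K·H)·P̄ = [9/2 -35/4; -35/4 2159/120]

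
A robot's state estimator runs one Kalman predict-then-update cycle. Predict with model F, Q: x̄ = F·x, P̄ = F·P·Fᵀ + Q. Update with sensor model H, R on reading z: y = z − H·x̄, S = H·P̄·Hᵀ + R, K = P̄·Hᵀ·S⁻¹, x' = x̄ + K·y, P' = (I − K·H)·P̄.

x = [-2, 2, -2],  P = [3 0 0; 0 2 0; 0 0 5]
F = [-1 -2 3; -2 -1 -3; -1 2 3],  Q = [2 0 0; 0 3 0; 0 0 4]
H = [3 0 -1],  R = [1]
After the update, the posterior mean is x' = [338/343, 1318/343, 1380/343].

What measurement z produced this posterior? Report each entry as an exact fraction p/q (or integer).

x̄ = F·x = [-8, 8, 0]
P̄ = F·P·Fᵀ + Q = [58 -35 40; -35 62 -43; 40 -43 60]
S = H·P̄·Hᵀ + R = [343]
K = P̄·Hᵀ·S⁻¹ = [134/343; -62/343; 60/343]
x' − x̄ = [3082/343, -1426/343, 1380/343] = K·y
y = (KᵀK)⁻¹·Kᵀ·(x' − x̄) = [23]
z = y + H·x̄ = [23] + [-24] = [-1]

z = [-1]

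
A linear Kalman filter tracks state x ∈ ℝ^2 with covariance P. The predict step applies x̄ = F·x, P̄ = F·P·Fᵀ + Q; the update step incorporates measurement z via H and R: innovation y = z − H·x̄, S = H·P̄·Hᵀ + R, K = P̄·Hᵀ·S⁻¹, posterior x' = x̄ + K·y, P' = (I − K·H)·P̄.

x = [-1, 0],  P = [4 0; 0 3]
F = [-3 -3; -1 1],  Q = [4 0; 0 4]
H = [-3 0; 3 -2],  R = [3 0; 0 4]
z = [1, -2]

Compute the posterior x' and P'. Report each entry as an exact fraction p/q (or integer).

x̄ = F·x = [3, 1]
P̄ = F·P·Fᵀ + Q = [67 3; 3 11]
y = z − H·x̄ = [10, -9]
S = H·P̄·Hᵀ + R = [606 -585; -585 615]
K = P̄·Hᵀ·S⁻¹ = [-212/677 13/677; -292/677 -4381/10155]
x' = x̄ + K·y = [-206/677, 1928/3385]
P' = (I − K·H)·P̄ = [212/677 292/677; 292/677 15332/10155]

x' = [-206/677, 1928/3385]
P' = [212/677 292/677; 292/677 15332/10155]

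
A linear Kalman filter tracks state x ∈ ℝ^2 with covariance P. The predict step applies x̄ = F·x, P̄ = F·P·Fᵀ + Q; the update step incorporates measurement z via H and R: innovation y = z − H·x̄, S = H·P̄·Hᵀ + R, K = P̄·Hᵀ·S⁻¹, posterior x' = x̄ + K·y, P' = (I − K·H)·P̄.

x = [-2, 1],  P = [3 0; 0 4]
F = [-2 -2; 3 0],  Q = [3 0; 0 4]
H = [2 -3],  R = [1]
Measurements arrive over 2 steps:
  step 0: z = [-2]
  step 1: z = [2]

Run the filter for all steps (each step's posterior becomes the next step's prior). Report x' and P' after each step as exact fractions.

step 0: x' = [-386/155, -156/155], P' = [1441/155 951/155; 951/155 2579/620]
step 1: x' = [-11308/45043, -75579/90086], P' = [126144/45043 80934/45043; 80934/45043 454805/360344]

step 0: x̄ = F·x = [2, -6]
step 0: P̄ = F·P·Fᵀ + Q = [31 -18; -18 31]
step 0: y = z − H·x̄ = [-24]
step 0: S = H·P̄·Hᵀ + R = [620]
step 0: K = P̄·Hᵀ·S⁻¹ = [29/155; -129/620]
step 0: x' = x̄ + K·y = [-386/155, -156/155]
step 0: P' = (I − K·H)·P̄ = [1441/155 951/155; 951/155 2579/620]
step 1: x̄ = F·x = [1084/155, -1158/155]
step 1: P̄ = F·P·Fᵀ + Q = [16416/155 -14352/155; -14352/155 13589/155]
step 1: y = z − H·x̄ = [-172/5]
step 1: S = H·P̄·Hᵀ + R = [11624/5]
step 1: K = P̄·Hᵀ·S⁻¹ = [306/1453; -2241/11624]
step 1: x' = x̄ + K·y = [-11308/45043, -75579/90086]
step 1: P' = (I − K·H)·P̄ = [126144/45043 80934/45043; 80934/45043 454805/360344]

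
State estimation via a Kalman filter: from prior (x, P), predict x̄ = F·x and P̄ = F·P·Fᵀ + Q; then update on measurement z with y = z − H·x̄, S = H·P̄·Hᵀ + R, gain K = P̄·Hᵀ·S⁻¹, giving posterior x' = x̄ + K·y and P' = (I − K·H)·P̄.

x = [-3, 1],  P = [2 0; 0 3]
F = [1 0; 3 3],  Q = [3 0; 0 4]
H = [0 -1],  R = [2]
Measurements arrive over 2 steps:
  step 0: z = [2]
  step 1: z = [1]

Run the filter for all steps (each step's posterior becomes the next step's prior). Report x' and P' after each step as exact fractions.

step 0: x' = [-43/17, -110/51], P' = [73/17 4/17; 4/17 98/51]
step 1: x' = [19/125, -523/375], P' = [563/125 154/375; 154/375 2182/1125]

step 0: x̄ = F·x = [-3, -6]
step 0: P̄ = F·P·Fᵀ + Q = [5 6; 6 49]
step 0: y = z − H·x̄ = [-4]
step 0: S = H·P̄·Hᵀ + R = [51]
step 0: K = P̄·Hᵀ·S⁻¹ = [-2/17; -49/51]
step 0: x' = x̄ + K·y = [-43/17, -110/51]
step 0: P' = (I − K·H)·P̄ = [73/17 4/17; 4/17 98/51]
step 1: x̄ = F·x = [-43/17, -239/17]
step 1: P̄ = F·P·Fᵀ + Q = [124/17 231/17; 231/17 1091/17]
step 1: y = z − H·x̄ = [-222/17]
step 1: S = H·P̄·Hᵀ + R = [1125/17]
step 1: K = P̄·Hᵀ·S⁻¹ = [-77/375; -1091/1125]
step 1: x' = x̄ + K·y = [19/125, -523/375]
step 1: P' = (I − K·H)·P̄ = [563/125 154/375; 154/375 2182/1125]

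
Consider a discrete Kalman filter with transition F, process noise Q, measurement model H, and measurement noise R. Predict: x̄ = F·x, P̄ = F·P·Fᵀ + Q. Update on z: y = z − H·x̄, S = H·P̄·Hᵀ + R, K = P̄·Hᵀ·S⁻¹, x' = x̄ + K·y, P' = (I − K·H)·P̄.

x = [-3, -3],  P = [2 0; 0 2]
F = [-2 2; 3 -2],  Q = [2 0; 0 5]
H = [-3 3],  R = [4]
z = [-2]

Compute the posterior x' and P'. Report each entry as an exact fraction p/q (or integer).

x̄ = F·x = [0, -3]
P̄ = F·P·Fᵀ + Q = [18 -20; -20 31]
y = z − H·x̄ = [7]
S = H·P̄·Hᵀ + R = [805]
K = P̄·Hᵀ·S⁻¹ = [-114/805; 153/805]
x' = x̄ + K·y = [-114/115, -192/115]
P' = (I − K·H)·P̄ = [1494/805 1342/805; 1342/805 1546/805]

x' = [-114/115, -192/115]
P' = [1494/805 1342/805; 1342/805 1546/805]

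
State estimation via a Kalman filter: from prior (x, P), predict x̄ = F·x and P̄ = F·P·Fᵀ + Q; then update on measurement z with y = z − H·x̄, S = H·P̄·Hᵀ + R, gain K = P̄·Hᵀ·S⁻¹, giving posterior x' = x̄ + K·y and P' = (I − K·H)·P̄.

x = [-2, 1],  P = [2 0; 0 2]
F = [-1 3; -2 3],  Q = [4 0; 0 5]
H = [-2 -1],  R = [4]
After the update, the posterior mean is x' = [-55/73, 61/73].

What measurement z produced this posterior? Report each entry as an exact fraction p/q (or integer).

x̄ = F·x = [5, 7]
P̄ = F·P·Fᵀ + Q = [24 22; 22 31]
S = H·P̄·Hᵀ + R = [219]
K = P̄·Hᵀ·S⁻¹ = [-70/219; -25/73]
x' − x̄ = [-420/73, -450/73] = K·y
y = (KᵀK)⁻¹·Kᵀ·(x' − x̄) = [18]
z = y + H·x̄ = [18] + [-17] = [1]

z = [1]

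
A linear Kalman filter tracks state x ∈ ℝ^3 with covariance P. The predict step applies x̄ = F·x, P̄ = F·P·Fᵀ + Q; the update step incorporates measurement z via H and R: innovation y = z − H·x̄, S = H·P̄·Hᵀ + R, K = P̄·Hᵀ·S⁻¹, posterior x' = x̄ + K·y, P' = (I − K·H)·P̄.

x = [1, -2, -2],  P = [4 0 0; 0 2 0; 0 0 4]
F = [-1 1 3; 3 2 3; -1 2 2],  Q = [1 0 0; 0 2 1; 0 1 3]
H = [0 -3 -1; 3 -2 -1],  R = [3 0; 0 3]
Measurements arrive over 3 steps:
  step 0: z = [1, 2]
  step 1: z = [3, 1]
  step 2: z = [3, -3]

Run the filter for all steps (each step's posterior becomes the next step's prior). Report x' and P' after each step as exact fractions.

step 0: x' = [7659/97745, 77437/195490, -229688/97745], P' = [64546/97745 -19401/97745 128493/97745; -19401/97745 228057/195490 -262353/97745; 128493/97745 -262353/97745 839724/97745]
step 1: x' = [-769162777/1323799686, -120766177/220633281, -44251973/31075110], P' = [1413494657/2647599372 16983304/220633281 5885153/12430044; 16983304/220633281 43891706/73544427 -948386/1035837; 5885153/12430044 -948386/1035837 64478327/20716740]
step 2: x' = [-601117167171622/346201166247527, -237605519046912/346201166247527, -369678546791052/346201166247527], P' = [183131692494523/346201166247527 25460419822899/346201166247527 164525790108810/346201166247527; 25460419822899/346201166247527 205453089314301/346201166247527 -315641480151333/346201166247527; 164525790108810/346201166247527 -315641480151333/346201166247527 1074883961718753/346201166247527]

step 0: x̄ = F·x = [-9, -7, -9]
step 0: P̄ = F·P·Fᵀ + Q = [43 28 32; 28 82 21; 32 21 31]
step 0: y = z − H·x̄ = [-29, 6]
step 0: S = H·P̄·Hᵀ + R = [898 280; 280 305]
step 0: K = P̄·Hᵀ·S⁻¹ = [-4686/19549 34649/97745; -10631/39098 -7969/97745; -3511/19549 23487/97745]
step 0: x' = x̄ + K·y = [7659/97745, 77437/195490, -229688/97745]
step 0: P' = (I − K·H)·P̄ = [64546/97745 -19401/97745 128493/97745; -19401/97745 228057/195490 -262353/97745; 128493/97745 -262353/97745 839724/97745]
step 1: x̄ = F·x = [-1316009/195490, -117730/19549, -389598/97745]
step 1: P̄ = F·P·Fᵀ + Q = [11055123/195490 1196463/19549 2647861/97745; 1196463/19549 1544372/19549 616582/19549; 2647861/97745 616582/19549 1637599/97745]
step 1: y = z − H·x̄ = [-1862313/97745, 1009721/195490]
step 1: S = H·P̄·Hᵀ + R = [89925034/97745 1598891/97745; 1598891/97745 14446043/195490]
step 1: K = P̄·Hᵀ·S⁻¹ = [-621645511/2647599372 429891181/1323799686; -64339712/220633281 -3464702/220633281; -7575167/62150220 1441439/31075110]
step 1: x' = x̄ + K·y = [-769162777/1323799686, -120766177/220633281, -44251973/31075110]
step 1: P' = (I − K·H)·P̄ = [1413494657/2647599372 16983304/220633281 5885153/12430044; 16983304/220633281 43891706/73544427 -948386/1035837; 5885153/12430044 -948386/1035837 64478327/20716740]
step 2: x̄ = F·x = [-14027091086/3309499215, -7843403837/1103166405, -22251497233/6618998430]
step 2: P̄ = F·P·Fᵀ + Q = [71663618293/3309499215 24579601756/1103166405 69359987039/6618998430; 24579601756/1103166405 13113945142/367722135 28753806173/2206332810; 69359987039/6618998430 28753806173/2206332810 117080366617/13237996860]
step 2: y = z − H·x̄ = [-13052342819/601727130, -52066792051/6618998430]
step 2: S = H·P̄·Hᵀ + R = [494622691403/1203454260 67413617327/1203454260; 67413617327/1203454260 943401567013/13237996860]
step 2: K = P̄·Hᵀ·S⁻¹ = [-80302349859169/346201166247527 111316149242987/346201166247527; -100239262597190/346201166247527 -6294479669524/346201166247527; -42653173754918/346201166247527 16658789636781/346201166247527]
step 2: x' = x̄ + K·y = [-601117167171622/346201166247527, -237605519046912/346201166247527, -369678546791052/346201166247527]
step 2: P' = (I − K·H)·P̄ = [183131692494523/346201166247527 25460419822899/346201166247527 164525790108810/346201166247527; 25460419822899/346201166247527 205453089314301/346201166247527 -315641480151333/346201166247527; 164525790108810/346201166247527 -315641480151333/346201166247527 1074883961718753/346201166247527]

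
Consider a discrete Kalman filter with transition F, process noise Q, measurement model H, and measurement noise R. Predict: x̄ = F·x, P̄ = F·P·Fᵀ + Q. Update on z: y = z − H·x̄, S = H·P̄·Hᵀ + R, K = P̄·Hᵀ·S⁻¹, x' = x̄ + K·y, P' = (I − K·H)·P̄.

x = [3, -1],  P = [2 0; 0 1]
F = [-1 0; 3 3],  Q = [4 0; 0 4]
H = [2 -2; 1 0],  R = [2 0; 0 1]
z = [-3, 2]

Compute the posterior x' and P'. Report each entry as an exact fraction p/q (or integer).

x̄ = F·x = [-3, 6]
P̄ = F·P·Fᵀ + Q = [6 -6; -6 31]
y = z − H·x̄ = [15, 5]
S = H·P̄·Hᵀ + R = [198 24; 24 7]
K = P̄·Hᵀ·S⁻¹ = [4/135 34/45; -187/405 98/135]
x' = x̄ + K·y = [11/9, 73/27]
P' = (I − K·H)·P̄ = [34/45 98/135; 98/135 481/405]

x' = [11/9, 73/27]
P' = [34/45 98/135; 98/135 481/405]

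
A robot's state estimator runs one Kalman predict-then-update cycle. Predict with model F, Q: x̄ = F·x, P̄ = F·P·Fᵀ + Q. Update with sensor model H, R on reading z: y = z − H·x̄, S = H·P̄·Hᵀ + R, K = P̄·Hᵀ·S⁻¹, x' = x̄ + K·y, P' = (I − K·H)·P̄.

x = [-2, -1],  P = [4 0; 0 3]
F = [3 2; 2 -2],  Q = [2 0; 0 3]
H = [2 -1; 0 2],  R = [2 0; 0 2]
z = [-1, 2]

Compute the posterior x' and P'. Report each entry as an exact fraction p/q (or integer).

x' = [-1184/11557, 10911/11557]
P' = [7130/11557 2836/11557; 2836/11557 5686/11557]

x̄ = F·x = [-8, -2]
P̄ = F·P·Fᵀ + Q = [50 12; 12 31]
y = z − H·x̄ = [13, 6]
S = H·P̄·Hᵀ + R = [185 -14; -14 126]
K = P̄·Hᵀ·S⁻¹ = [816/1651 2836/11557; -1/1651 5686/11557]
x' = x̄ + K·y = [-1184/11557, 10911/11557]
P' = (I − K·H)·P̄ = [7130/11557 2836/11557; 2836/11557 5686/11557]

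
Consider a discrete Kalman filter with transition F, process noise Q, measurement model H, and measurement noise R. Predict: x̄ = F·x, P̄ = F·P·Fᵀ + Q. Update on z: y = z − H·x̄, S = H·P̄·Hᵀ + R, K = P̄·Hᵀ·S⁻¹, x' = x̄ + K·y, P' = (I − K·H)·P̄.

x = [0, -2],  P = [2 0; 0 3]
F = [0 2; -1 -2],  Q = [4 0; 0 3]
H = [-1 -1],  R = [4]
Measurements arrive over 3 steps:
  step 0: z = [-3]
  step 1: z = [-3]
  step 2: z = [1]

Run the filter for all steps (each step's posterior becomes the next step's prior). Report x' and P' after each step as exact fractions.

step 0: x̄ = F·x = [-4, 4]
step 0: P̄ = F·P·Fᵀ + Q = [16 -12; -12 17]
step 0: y = z − H·x̄ = [-3]
step 0: S = H·P̄·Hᵀ + R = [13]
step 0: K = P̄·Hᵀ·S⁻¹ = [-4/13; -5/13]
step 0: x' = x̄ + K·y = [-40/13, 67/13]
step 0: P' = (I − K·H)·P̄ = [192/13 -176/13; -176/13 196/13]
step 1: x̄ = F·x = [134/13, -94/13]
step 1: P̄ = F·P·Fᵀ + Q = [836/13 -432/13; -432/13 311/13]
step 1: y = z − H·x̄ = [1/13]
step 1: S = H·P̄·Hᵀ + R = [335/13]
step 1: K = P̄·Hᵀ·S⁻¹ = [-404/335; 121/335]
step 1: x' = x̄ + K·y = [3422/335, -2413/335]
step 1: P' = (I − K·H)·P̄ = [8988/335 -7372/335; -7372/335 6888/335]
step 2: x̄ = F·x = [-4826/335, 1404/335]
step 2: P̄ = F·P·Fᵀ + Q = [28892/335 -12808/335; -12808/335 8057/335]
step 2: y = z − H·x̄ = [-3087/335]
step 2: S = H·P̄·Hᵀ + R = [12673/335]
step 2: K = P̄·Hᵀ·S⁻¹ = [-16084/12673; 4751/12673]
step 2: x' = x̄ + K·y = [-34354/12673, 9333/12673]
step 2: P' = (I − K·H)·P̄ = [320756/12673 -256420/12673; -256420/12673 237416/12673]

step 0: x' = [-40/13, 67/13], P' = [192/13 -176/13; -176/13 196/13]
step 1: x' = [3422/335, -2413/335], P' = [8988/335 -7372/335; -7372/335 6888/335]
step 2: x' = [-34354/12673, 9333/12673], P' = [320756/12673 -256420/12673; -256420/12673 237416/12673]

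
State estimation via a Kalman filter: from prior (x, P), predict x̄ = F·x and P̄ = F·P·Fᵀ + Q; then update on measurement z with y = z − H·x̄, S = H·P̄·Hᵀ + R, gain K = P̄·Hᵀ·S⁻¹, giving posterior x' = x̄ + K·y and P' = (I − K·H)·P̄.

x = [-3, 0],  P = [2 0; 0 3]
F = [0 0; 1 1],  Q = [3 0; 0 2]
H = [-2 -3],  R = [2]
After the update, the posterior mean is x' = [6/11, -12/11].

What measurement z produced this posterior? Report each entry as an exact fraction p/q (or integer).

x̄ = F·x = [0, -3]
P̄ = F·P·Fᵀ + Q = [3 0; 0 7]
S = H·P̄·Hᵀ + R = [77]
K = P̄·Hᵀ·S⁻¹ = [-6/77; -3/11]
x' − x̄ = [6/11, 21/11] = K·y
y = (KᵀK)⁻¹·Kᵀ·(x' − x̄) = [-7]
z = y + H·x̄ = [-7] + [9] = [2]

z = [2]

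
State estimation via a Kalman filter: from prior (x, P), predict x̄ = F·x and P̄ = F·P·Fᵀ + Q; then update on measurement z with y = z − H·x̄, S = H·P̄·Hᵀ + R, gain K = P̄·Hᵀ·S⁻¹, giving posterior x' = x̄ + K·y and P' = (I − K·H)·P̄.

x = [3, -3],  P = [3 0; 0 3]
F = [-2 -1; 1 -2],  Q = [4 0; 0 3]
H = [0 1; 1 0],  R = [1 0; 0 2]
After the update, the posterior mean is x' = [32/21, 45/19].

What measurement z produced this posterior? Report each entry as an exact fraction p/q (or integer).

z = [2, 2]

x̄ = F·x = [-3, 9]
P̄ = F·P·Fᵀ + Q = [19 0; 0 18]
S = H·P̄·Hᵀ + R = [19 0; 0 21]
K = P̄·Hᵀ·S⁻¹ = [0 19/21; 18/19 0]
x' − x̄ = [95/21, -126/19] = K·y
y = (KᵀK)⁻¹·Kᵀ·(x' − x̄) = [-7, 5]
z = y + H·x̄ = [-7, 5] + [9, -3] = [2, 2]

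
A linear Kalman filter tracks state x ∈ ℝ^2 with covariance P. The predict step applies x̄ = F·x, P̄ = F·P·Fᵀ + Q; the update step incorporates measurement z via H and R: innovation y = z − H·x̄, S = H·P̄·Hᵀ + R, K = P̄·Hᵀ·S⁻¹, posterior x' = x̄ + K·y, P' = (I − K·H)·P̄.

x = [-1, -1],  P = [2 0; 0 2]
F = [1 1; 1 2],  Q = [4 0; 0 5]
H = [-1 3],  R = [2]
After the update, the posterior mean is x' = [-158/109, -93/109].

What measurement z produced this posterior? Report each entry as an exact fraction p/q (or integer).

x̄ = F·x = [-2, -3]
P̄ = F·P·Fᵀ + Q = [8 6; 6 15]
S = H·P̄·Hᵀ + R = [109]
K = P̄·Hᵀ·S⁻¹ = [10/109; 39/109]
x' − x̄ = [60/109, 234/109] = K·y
y = (KᵀK)⁻¹·Kᵀ·(x' − x̄) = [6]
z = y + H·x̄ = [6] + [-7] = [-1]

z = [-1]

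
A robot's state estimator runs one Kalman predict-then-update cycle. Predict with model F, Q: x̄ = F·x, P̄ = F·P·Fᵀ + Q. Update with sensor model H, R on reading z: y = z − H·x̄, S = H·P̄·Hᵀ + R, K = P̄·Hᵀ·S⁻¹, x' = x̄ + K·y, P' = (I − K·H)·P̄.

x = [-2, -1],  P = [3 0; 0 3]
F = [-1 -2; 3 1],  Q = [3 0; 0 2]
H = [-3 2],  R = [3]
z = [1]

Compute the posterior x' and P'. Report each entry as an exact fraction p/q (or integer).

x' = [-376/473, -368/473]
P' = [1458/473 2061/473; 2061/473 3255/473]

x̄ = F·x = [4, -7]
P̄ = F·P·Fᵀ + Q = [18 -15; -15 32]
y = z − H·x̄ = [27]
S = H·P̄·Hᵀ + R = [473]
K = P̄·Hᵀ·S⁻¹ = [-84/473; 109/473]
x' = x̄ + K·y = [-376/473, -368/473]
P' = (I − K·H)·P̄ = [1458/473 2061/473; 2061/473 3255/473]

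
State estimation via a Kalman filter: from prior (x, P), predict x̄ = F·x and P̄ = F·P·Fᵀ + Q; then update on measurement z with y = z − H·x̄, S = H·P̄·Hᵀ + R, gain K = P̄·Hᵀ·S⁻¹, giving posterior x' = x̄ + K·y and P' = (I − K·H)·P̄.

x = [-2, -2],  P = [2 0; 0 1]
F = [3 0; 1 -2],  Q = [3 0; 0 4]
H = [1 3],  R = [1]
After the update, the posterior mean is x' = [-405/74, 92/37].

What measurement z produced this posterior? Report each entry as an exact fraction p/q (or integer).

x̄ = F·x = [-6, 2]
P̄ = F·P·Fᵀ + Q = [21 6; 6 10]
S = H·P̄·Hᵀ + R = [148]
K = P̄·Hᵀ·S⁻¹ = [39/148; 9/37]
x' − x̄ = [39/74, 18/37] = K·y
y = (KᵀK)⁻¹·Kᵀ·(x' − x̄) = [2]
z = y + H·x̄ = [2] + [0] = [2]

z = [2]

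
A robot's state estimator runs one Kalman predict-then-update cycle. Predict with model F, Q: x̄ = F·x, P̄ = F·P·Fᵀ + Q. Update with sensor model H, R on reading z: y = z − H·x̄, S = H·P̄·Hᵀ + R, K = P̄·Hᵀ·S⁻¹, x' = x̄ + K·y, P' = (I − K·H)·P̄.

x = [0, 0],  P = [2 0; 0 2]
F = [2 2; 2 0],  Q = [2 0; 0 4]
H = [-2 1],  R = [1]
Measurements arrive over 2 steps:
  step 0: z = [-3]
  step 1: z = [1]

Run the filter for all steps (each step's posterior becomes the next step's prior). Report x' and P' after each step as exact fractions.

step 0: x̄ = F·x = [0, 0]
step 0: P̄ = F·P·Fᵀ + Q = [18 8; 8 12]
step 0: y = z − H·x̄ = [-3]
step 0: S = H·P̄·Hᵀ + R = [53]
step 0: K = P̄·Hᵀ·S⁻¹ = [-28/53; -4/53]
step 0: x' = x̄ + K·y = [84/53, 12/53]
step 0: P' = (I − K·H)·P̄ = [170/53 312/53; 312/53 620/53]
step 1: x̄ = F·x = [192/53, 168/53]
step 1: P̄ = F·P·Fᵀ + Q = [5762/53 1928/53; 1928/53 892/53]
step 1: y = z − H·x̄ = [269/53]
step 1: S = H·P̄·Hᵀ + R = [16281/53]
step 1: K = P̄·Hᵀ·S⁻¹ = [-9596/16281; -988/5427]
step 1: x' = x̄ + K·y = [10276/16281, 12188/5427]
step 1: P' = (I − K·H)·P̄ = [32602/16281 18536/5427; 18536/5427 12028/1809]

step 0: x' = [84/53, 12/53], P' = [170/53 312/53; 312/53 620/53]
step 1: x' = [10276/16281, 12188/5427], P' = [32602/16281 18536/5427; 18536/5427 12028/1809]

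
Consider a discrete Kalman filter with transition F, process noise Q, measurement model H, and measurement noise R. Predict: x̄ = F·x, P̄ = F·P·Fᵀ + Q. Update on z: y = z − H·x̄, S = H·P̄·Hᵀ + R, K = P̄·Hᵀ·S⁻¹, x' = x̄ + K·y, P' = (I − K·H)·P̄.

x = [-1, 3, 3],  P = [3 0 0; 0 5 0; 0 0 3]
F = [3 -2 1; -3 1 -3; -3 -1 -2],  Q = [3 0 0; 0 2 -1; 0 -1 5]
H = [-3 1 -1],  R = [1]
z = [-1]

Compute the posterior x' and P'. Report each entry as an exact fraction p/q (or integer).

x' = [29/162, -683/81, -2593/324]
P' = [305/162 -86/81 -2083/324; -86/81 1741/81 1979/81; -2083/324 1979/81 28271/648]

x̄ = F·x = [-6, -3, -6]
P̄ = F·P·Fᵀ + Q = [53 -46 -23; -46 61 39; -23 39 49]
y = z − H·x̄ = [-22]
S = H·P̄·Hᵀ + R = [648]
K = P̄·Hᵀ·S⁻¹ = [-91/324; 20/81; 59/648]
x' = x̄ + K·y = [29/162, -683/81, -2593/324]
P' = (I − K·H)·P̄ = [305/162 -86/81 -2083/324; -86/81 1741/81 1979/81; -2083/324 1979/81 28271/648]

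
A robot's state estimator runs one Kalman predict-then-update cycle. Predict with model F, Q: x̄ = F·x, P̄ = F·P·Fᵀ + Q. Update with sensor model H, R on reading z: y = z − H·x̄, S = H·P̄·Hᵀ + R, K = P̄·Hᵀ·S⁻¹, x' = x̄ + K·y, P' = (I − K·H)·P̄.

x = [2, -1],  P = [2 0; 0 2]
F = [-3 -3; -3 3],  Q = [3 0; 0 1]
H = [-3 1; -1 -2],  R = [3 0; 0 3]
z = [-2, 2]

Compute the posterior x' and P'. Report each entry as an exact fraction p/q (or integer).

x' = [5975/24147, -30806/24147]
P' = [2444/8049 481/8049; 481/8049 4847/8049]

x̄ = F·x = [-3, -9]
P̄ = F·P·Fᵀ + Q = [39 0; 0 37]
y = z − H·x̄ = [-2, -19]
S = H·P̄·Hᵀ + R = [391 43; 43 190]
K = P̄·Hᵀ·S⁻¹ = [-6851/24147 -3406/24147; 3404/24147 -10175/24147]
x' = x̄ + K·y = [5975/24147, -30806/24147]
P' = (I − K·H)·P̄ = [2444/8049 481/8049; 481/8049 4847/8049]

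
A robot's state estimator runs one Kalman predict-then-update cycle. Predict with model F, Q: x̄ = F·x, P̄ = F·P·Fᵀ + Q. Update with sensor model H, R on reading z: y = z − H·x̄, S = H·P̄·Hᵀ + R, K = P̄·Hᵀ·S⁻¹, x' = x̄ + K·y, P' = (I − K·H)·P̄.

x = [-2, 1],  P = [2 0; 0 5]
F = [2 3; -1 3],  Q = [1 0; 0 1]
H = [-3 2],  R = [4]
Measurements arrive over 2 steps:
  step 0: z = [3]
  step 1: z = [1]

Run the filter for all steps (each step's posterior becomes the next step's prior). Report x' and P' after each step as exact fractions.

step 0: x̄ = F·x = [-1, 5]
step 0: P̄ = F·P·Fᵀ + Q = [54 41; 41 48]
step 0: y = z − H·x̄ = [-10]
step 0: S = H·P̄·Hᵀ + R = [190]
step 0: K = P̄·Hᵀ·S⁻¹ = [-8/19; -27/190]
step 0: x' = x̄ + K·y = [61/19, 122/19]
step 0: P' = (I − K·H)·P̄ = [386/19 563/19; 563/19 8391/190]
step 1: x̄ = F·x = [488/19, 305/19]
step 1: P̄ = F·P·Fᵀ + Q = [158709/190 84689/190; 84689/190 45789/190]
step 1: y = z − H·x̄ = [873/19]
step 1: S = H·P̄·Hᵀ + R = [596029/190]
step 1: K = P̄·Hᵀ·S⁻¹ = [-306749/596029; -162489/596029]
step 1: x' = x̄ + K·y = [1214225/596029, 2101892/596029]
step 1: P' = (I − K·H)·P̄ = [2632724/596029 3335588/596029; 3335588/596029 4678404/596029]

step 0: x' = [61/19, 122/19], P' = [386/19 563/19; 563/19 8391/190]
step 1: x' = [1214225/596029, 2101892/596029], P' = [2632724/596029 3335588/596029; 3335588/596029 4678404/596029]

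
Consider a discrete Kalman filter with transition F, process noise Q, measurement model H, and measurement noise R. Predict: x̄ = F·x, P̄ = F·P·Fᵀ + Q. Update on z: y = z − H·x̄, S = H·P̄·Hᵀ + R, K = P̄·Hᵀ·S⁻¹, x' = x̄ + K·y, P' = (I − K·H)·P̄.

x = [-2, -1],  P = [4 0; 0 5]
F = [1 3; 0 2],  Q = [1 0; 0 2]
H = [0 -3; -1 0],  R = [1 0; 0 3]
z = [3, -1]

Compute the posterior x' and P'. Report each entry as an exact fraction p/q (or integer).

x̄ = F·x = [-5, -2]
P̄ = F·P·Fᵀ + Q = [50 30; 30 22]
y = z − H·x̄ = [-3, -6]
S = H·P̄·Hᵀ + R = [199 90; 90 53]
K = P̄·Hᵀ·S⁻¹ = [-270/2447 -1850/2447; -798/2447 -30/2447]
x' = x̄ + K·y = [-325/2447, -2320/2447]
P' = (I − K·H)·P̄ = [5550/2447 90/2447; 90/2447 266/2447]

x' = [-325/2447, -2320/2447]
P' = [5550/2447 90/2447; 90/2447 266/2447]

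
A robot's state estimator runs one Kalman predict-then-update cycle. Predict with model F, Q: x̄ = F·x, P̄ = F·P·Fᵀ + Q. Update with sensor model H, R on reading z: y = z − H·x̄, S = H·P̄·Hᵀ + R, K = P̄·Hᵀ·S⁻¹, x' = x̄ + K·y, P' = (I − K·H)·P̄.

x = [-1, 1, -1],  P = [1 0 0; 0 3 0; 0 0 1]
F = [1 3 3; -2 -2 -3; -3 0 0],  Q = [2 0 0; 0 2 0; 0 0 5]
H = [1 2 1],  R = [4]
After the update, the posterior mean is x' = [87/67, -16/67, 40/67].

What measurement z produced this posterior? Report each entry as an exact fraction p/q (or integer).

x̄ = F·x = [-1, 3, 3]
P̄ = F·P·Fᵀ + Q = [39 -29 -3; -29 27 6; -3 6 14]
S = H·P̄·Hᵀ + R = [67]
K = P̄·Hᵀ·S⁻¹ = [-22/67; 31/67; 23/67]
x' − x̄ = [154/67, -217/67, -161/67] = K·y
y = (KᵀK)⁻¹·Kᵀ·(x' − x̄) = [-7]
z = y + H·x̄ = [-7] + [8] = [1]

z = [1]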